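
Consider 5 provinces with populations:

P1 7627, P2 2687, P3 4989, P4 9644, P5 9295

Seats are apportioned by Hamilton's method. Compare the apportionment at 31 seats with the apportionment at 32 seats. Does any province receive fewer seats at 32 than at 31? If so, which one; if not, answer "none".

none

At 31 seats: P1 7, P2 2, P3 5, P4 9, P5 8.
At 32 seats: P1 7, P2 2, P3 5, P4 9, P5 9.
No province's allocation decreased.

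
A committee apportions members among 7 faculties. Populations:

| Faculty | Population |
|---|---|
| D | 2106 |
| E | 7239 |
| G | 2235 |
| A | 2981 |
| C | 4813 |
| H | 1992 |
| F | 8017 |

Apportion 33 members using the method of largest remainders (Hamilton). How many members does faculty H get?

2

The standard divisor is 29383/33 ≈ 890.394.
Standard quotas: D 2.3652, E 8.1301, G 2.5101, A 3.3480, C 5.4055, H 2.2372, F 9.0039.
Lower quotas: D 2, E 8, G 2, A 3, C 5, H 2, F 9 (sum 31, leaving 2 seats).
Remainders in descending order: G 0.5101, C 0.4055, D 0.3652, A 0.3480, H 0.2372, E 0.1301, F 0.0039.
The surplus seats go to G, C.
H receives 2.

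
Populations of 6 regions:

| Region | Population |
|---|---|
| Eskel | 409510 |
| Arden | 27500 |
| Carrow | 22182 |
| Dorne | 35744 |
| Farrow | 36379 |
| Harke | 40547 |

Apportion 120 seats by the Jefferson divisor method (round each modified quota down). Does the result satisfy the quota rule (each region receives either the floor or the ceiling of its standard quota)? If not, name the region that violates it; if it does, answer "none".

Eskel

Standard quotas: Eskel 85.932, Arden 5.771, Carrow 4.655, Dorne 7.501, Farrow 7.634, Harke 8.508.
Jefferson allocation: Eskel 89, Arden 5, Carrow 4, Dorne 7, Farrow 7, Harke 8.
Eskel has quota 85.932 (lower 85, upper 86) but receives 89 — outside the quota interval.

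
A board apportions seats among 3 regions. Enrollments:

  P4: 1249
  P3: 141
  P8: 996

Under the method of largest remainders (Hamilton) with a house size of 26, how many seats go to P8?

Standard divisor: 2386 ÷ 26 ≈ 91.769.
Standard quotas: P4 13.610, P3 1.536, P8 10.853.
Lower quotas: P4 13, P3 1, P8 10 (sum 24, leaving 2 seats).
Remainders in descending order: P8 0.853, P4 0.610, P3 0.536.
Largest remainders: P8, P4 receive the extra seats.
P8 receives 11.

11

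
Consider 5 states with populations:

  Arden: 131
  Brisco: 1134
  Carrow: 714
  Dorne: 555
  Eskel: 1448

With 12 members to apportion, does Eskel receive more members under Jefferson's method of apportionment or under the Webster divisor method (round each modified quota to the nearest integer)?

Jefferson: Arden 0, Brisco 4, Carrow 2, Dorne 1, Eskel 5.
Webster: Arden 0, Brisco 4, Carrow 2, Dorne 2, Eskel 4.
Eskel gets 5 under Jefferson and 4 under Webster.

Jefferson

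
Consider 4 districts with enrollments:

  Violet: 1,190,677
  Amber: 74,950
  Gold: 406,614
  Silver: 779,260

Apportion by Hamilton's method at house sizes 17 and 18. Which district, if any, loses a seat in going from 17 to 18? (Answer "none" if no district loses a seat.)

At 17 seats: Violet 8, Amber 1, Gold 3, Silver 5.
At 18 seats: Violet 9, Amber 0, Gold 3, Silver 6.
Amber drops from 1 to 0.

Amber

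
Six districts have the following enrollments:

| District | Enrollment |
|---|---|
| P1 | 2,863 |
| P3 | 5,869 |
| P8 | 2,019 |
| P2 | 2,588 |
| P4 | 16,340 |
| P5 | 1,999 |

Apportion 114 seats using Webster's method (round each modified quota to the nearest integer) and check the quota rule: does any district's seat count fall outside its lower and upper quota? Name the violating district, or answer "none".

P4

Standard quotas: P1 10.303, P3 21.121, P8 7.266, P2 9.313, P4 58.803, P5 7.194.
Webster allocation: P1 10, P3 21, P8 7, P2 9, P4 60, P5 7.
P4 has quota 58.803 (lower 58, upper 59) but receives 60 — outside the quota interval.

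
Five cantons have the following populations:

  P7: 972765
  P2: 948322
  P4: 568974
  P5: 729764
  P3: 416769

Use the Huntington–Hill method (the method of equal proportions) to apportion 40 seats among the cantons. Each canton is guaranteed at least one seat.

P7 11; P2 10; P4 6; P5 8; P3 5

With divisor 91584: modified quotas P7 10.622, P2 10.355, P4 6.213, P5 7.968, P3 4.551.
Geometric-mean thresholds: P7 √(10·11)=10.488, P2 √(10·11)=10.488, P4 √(6·7)=6.481, P5 √(7·8)=7.483, P3 √(4·5)=4.472.
Each quota rounded against its threshold gives P7 11, P2 10, P4 6, P5 8, P3 5 (total 40).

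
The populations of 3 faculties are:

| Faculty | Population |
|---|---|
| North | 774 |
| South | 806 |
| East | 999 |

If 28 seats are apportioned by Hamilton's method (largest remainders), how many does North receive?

The standard divisor is 2579/28 ≈ 92.107.
Standard quotas: North 8.403, South 8.751, East 10.846.
Lower quotas: North 8, South 8, East 10 (sum 26, leaving 2 seats).
Remainders in descending order: East 0.846, South 0.751, North 0.403.
Largest remainders: East, South receive the extra seats.
North receives 8.

8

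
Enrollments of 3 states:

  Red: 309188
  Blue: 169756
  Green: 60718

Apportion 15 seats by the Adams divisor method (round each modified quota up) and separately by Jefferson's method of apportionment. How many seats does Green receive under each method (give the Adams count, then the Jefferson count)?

Adams: Red 8, Blue 5, Green 2.
Jefferson: Red 9, Blue 5, Green 1.
Green gets 2 under Adams and 1 under Jefferson.

2 and 1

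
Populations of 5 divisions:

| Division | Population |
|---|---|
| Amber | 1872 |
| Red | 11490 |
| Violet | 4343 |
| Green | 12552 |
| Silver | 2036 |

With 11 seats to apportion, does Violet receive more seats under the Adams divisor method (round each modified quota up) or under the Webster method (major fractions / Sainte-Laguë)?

Adams: Amber 1, Red 3, Violet 2, Green 4, Silver 1.
Webster: Amber 1, Red 4, Violet 1, Green 4, Silver 1.
Violet gets 2 under Adams and 1 under Webster.

Adams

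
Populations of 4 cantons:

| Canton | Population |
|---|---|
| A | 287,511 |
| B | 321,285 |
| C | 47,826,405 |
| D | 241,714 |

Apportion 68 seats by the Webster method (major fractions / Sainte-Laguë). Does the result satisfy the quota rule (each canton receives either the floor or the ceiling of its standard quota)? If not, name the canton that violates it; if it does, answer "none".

C

Standard quotas: A 0.402, B 0.449, C 66.812, D 0.338.
Webster allocation: A 0, B 0, C 68, D 0.
C has quota 66.812 (lower 66, upper 67) but receives 68 — outside the quota interval.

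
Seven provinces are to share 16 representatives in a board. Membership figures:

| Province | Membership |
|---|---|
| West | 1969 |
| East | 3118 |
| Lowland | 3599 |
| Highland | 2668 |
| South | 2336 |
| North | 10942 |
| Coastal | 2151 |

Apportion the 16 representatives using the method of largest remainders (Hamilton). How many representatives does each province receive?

The standard divisor is 26783/16 ≈ 1673.938.
Standard quotas: West 1.1763, East 1.8627, Lowland 2.1500, Highland 1.5938, South 1.3955, North 6.5367, Coastal 1.2850.
Lower quotas: West 1, East 1, Lowland 2, Highland 1, South 1, North 6, Coastal 1 (sum 13, leaving 3 seats).
Remainders in descending order: East 0.8627, Highland 0.5938, North 0.5367, South 0.3955, Coastal 0.2850, West 0.1763, Lowland 0.1500.
The surplus seats go to East, Highland, North.

West: 1, East: 2, Lowland: 2, Highland: 2, South: 1, North: 7, Coastal: 1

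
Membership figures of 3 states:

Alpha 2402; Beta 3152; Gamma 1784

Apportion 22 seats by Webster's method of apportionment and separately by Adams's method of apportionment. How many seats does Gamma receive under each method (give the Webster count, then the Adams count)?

5 and 6

Webster: Alpha 7, Beta 10, Gamma 5.
Adams: Alpha 7, Beta 9, Gamma 6.
Gamma gets 5 under Webster and 6 under Adams.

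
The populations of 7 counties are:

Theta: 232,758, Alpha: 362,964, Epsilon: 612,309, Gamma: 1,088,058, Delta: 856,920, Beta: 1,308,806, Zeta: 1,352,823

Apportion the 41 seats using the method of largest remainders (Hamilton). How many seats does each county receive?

Total 5814638; standard divisor 5814638/41 ≈ 141820.439.
Standard quotas: Theta 1.6412, Alpha 2.5593, Epsilon 4.3175, Gamma 7.6721, Delta 6.0423, Beta 9.2286, Zeta 9.5390.
Lower quotas: Theta 1, Alpha 2, Epsilon 4, Gamma 7, Delta 6, Beta 9, Zeta 9 (sum 38, leaving 3 seats).
Remainders in descending order: Gamma 0.6721, Theta 0.6412, Alpha 0.5593, Zeta 0.5390, Epsilon 0.3175, Beta 0.2286, Delta 0.0423.
The surplus seats go to Gamma, Theta, Alpha.

Theta=2; Alpha=3; Epsilon=4; Gamma=8; Delta=6; Beta=9; Zeta=9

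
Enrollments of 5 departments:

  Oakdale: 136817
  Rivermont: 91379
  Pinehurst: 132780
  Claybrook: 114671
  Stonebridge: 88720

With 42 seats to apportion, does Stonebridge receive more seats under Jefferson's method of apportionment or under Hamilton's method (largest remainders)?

Hamilton

Jefferson: Oakdale 10, Rivermont 7, Pinehurst 10, Claybrook 9, Stonebridge 6.
Hamilton: Oakdale 10, Rivermont 7, Pinehurst 10, Claybrook 8, Stonebridge 7.
Stonebridge gets 6 under Jefferson and 7 under Hamilton.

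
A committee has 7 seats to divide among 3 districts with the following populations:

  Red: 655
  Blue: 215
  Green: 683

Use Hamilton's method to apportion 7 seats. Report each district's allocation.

Standard divisor: 1553 ÷ 7 ≈ 221.857.
Standard quotas: Red 2.952, Blue 0.969, Green 3.079.
Lower quotas: Red 2, Blue 0, Green 3 (sum 5, leaving 2 seats).
Remainders in descending order: Blue 0.969, Red 0.952, Green 0.079.
Largest remainders: Blue, Red receive the extra seats.

Red: 3; Blue: 1; Green: 3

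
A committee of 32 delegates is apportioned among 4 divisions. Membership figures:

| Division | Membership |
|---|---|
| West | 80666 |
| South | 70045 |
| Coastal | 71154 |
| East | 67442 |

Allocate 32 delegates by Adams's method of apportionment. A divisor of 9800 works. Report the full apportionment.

West 9; South 8; Coastal 8; East 7

With modified divisor 9800: modified quotas West 8.231, South 7.147, Coastal 7.261, East 6.882.
Rounding up: West 9, South 8, Coastal 8, East 7 (total 32).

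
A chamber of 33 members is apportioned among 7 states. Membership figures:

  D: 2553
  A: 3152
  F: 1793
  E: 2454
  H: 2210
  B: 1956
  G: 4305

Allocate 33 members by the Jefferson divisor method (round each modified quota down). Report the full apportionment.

Standard divisor 18423/33 ≈ 558.273; standard quotas: D 4.573, A 5.646, F 3.212, E 4.396, H 3.959, B 3.504, G 7.711.
Rounding down gives 4, 5, 3, 4, 3, 3, 7 = 29 seats, so the divisor must be adjusted.
With modified divisor 500: modified quotas D 5.106, A 6.304, F 3.586, E 4.908, H 4.420, B 3.912, G 8.610.
Rounding down: D 5, A 6, F 3, E 4, H 4, B 3, G 8 (total 33).

D 5, A 6, F 3, E 4, H 4, B 3, G 8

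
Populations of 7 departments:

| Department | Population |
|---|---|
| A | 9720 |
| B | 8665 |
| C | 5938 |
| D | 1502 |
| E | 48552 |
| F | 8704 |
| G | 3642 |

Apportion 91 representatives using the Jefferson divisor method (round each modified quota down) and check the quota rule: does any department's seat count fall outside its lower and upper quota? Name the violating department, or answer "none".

E

Standard quotas: A 10.199, B 9.092, C 6.231, D 1.576, E 50.946, F 9.133, G 3.822.
Jefferson allocation: A 10, B 9, C 6, D 1, E 53, F 9, G 3.
E has quota 50.946 (lower 50, upper 51) but receives 53 — outside the quota interval.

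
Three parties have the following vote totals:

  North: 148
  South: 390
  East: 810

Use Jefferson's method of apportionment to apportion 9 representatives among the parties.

North=1, South=2, East=6

Standard divisor 1348/9 ≈ 149.778; standard quotas: North 0.988, South 2.604, East 5.408.
Rounding down gives 0, 2, 5 = 7 seats, so the divisor must be adjusted.
With modified divisor 132: modified quotas North 1.121, South 2.955, East 6.136.
Rounding down: North 1, South 2, East 6 (total 9).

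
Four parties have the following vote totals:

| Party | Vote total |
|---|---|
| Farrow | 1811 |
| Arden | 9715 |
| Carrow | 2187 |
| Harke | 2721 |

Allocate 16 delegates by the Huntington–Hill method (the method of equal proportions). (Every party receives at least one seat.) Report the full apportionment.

With divisor 1067: modified quotas Farrow 1.697, Arden 9.105, Carrow 2.050, Harke 2.550.
Geometric-mean thresholds: Farrow √(1·2)=1.414, Arden √(9·10)=9.487, Carrow √(2·3)=2.449, Harke √(2·3)=2.449.
Each quota rounded against its threshold gives Farrow 2, Arden 9, Carrow 2, Harke 3 (total 16).

Farrow=2, Arden=9, Carrow=2, Harke=3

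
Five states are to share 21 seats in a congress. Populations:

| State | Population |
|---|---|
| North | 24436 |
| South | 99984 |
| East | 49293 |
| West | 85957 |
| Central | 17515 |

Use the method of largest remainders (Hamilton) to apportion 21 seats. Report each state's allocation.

Standard divisor: 277185 ÷ 21 ≈ 13199.286.
Standard quotas: North 1.8513, South 7.5750, East 3.7345, West 6.5122, Central 1.3270.
Lower quotas: North 1, South 7, East 3, West 6, Central 1 (sum 18, leaving 3 seats).
Remainders in descending order: North 0.8513, East 0.7345, South 0.5750, West 0.5122, Central 0.3270.
Largest remainders: North, East, South receive the extra seats.

North 2, South 8, East 4, West 6, Central 1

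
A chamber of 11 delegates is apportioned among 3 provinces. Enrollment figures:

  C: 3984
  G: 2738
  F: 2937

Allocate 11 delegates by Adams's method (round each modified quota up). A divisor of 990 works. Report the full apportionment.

With modified divisor 990: modified quotas C 4.024, G 2.766, F 2.967.
Rounding up: C 5, G 3, F 3 (total 11).

C: 5; G: 3; F: 3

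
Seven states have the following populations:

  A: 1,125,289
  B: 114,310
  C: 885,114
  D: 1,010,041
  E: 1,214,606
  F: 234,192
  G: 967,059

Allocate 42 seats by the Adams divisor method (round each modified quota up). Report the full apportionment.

Standard divisor 5550611/42 ≈ 132157.405; standard quotas: A 8.515, B 0.865, C 6.697, D 7.643, E 9.191, F 1.772, G 7.317.
Rounding up gives 9, 1, 7, 8, 10, 2, 8 = 45 seats, so the divisor must be adjusted.
With modified divisor 142500: modified quotas A 7.897, B 0.802, C 6.211, D 7.088, E 8.524, F 1.643, G 6.786.
Rounding up: A 8, B 1, C 7, D 8, E 9, F 2, G 7 (total 42).

A 8, B 1, C 7, D 8, E 9, F 2, G 7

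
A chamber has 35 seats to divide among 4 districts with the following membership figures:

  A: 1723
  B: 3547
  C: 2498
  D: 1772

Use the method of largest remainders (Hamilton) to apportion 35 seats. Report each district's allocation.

Total 9540; standard divisor 9540/35 ≈ 272.571.
Standard quotas: A 6.321, B 13.013, C 9.165, D 6.501.
Lower quotas: A 6, B 13, C 9, D 6 (sum 34, leaving 1 seat).
Remainders in descending order: D 0.501, A 0.321, C 0.165, B 0.013.
The surplus seat goes to D.

A: 6; B: 13; C: 9; D: 7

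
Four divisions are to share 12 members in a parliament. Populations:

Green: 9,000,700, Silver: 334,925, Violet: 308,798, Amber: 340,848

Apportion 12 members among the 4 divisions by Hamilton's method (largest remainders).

Green 11, Silver 0, Violet 0, Amber 1

Standard divisor: 9985271 ÷ 12 ≈ 832105.917.
Standard quotas: Green 10.8168, Silver 0.4025, Violet 0.3711, Amber 0.4096.
Lower quotas: Green 10, Silver 0, Violet 0, Amber 0 (sum 10, leaving 2 seats).
Remainders in descending order: Green 0.8168, Amber 0.4096, Silver 0.4025, Violet 0.3711.
Largest remainders: Green, Amber receive the extra seats.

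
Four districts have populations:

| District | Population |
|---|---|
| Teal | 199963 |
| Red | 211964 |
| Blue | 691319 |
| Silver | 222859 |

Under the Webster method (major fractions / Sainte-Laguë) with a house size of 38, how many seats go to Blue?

20

Standard divisor 1326105/38 ≈ 34897.5; standard quotas: Teal 5.730, Red 6.074, Blue 19.810, Silver 6.386.
Rounding to the nearest integer gives Teal 6, Red 6, Blue 20, Silver 6 — total 38, matching the house size, so no adjustment is needed.
Blue receives 20.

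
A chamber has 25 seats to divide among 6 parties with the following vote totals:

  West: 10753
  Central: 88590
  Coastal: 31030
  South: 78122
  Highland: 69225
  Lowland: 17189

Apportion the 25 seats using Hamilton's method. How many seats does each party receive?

West 1, Central 7, Coastal 3, South 7, Highland 6, Lowland 1

The standard divisor is 294909/25 ≈ 11796.36.
Standard quotas: West 0.9116, Central 7.5099, Coastal 2.6305, South 6.6226, Highland 5.8683, Lowland 1.4571.
Lower quotas: West 0, Central 7, Coastal 2, South 6, Highland 5, Lowland 1 (sum 21, leaving 4 seats).
Remainders in descending order: West 0.9116, Highland 0.8683, Coastal 0.6305, South 0.6226, Central 0.5099, Lowland 0.4571.
Largest remainders: West, Highland, Coastal, South receive the extra seats.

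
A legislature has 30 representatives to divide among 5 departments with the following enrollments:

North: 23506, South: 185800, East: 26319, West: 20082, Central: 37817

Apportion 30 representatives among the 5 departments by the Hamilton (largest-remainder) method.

Standard divisor: 293524 ÷ 30 ≈ 9784.133.
Standard quotas: North 2.4025, South 18.9899, East 2.6900, West 2.0525, Central 3.8651.
Lower quotas: North 2, South 18, East 2, West 2, Central 3 (sum 27, leaving 3 seats).
Remainders in descending order: South 0.9899, Central 0.8651, East 0.6900, North 0.4025, West 0.0525.
The surplus seats go to South, Central, East.

North 2; South 19; East 3; West 2; Central 4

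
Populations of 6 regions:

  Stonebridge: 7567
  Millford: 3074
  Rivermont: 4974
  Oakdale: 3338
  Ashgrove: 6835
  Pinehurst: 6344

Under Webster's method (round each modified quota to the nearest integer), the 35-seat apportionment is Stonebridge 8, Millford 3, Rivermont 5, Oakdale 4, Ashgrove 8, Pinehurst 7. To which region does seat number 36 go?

Rivermont

Priority for the next seat is population ÷ (current seats + 0.5).
Priorities: Stonebridge 890.235, Millford 878.286, Rivermont 904.364, Oakdale 741.778, Ashgrove 804.118, Pinehurst 845.867.
Highest priority: Rivermont.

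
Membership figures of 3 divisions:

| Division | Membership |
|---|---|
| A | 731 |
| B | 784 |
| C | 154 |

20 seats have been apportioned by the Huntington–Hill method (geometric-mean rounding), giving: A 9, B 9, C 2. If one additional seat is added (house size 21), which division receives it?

Priority for the next seat is population ÷ (√(s·(s+1))).
Priorities: A 77.054, B 82.641, C 62.870.
Highest priority: B.

B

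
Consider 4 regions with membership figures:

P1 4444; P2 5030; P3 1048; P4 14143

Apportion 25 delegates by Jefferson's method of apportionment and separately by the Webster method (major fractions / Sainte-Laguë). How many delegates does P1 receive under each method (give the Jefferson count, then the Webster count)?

Jefferson: P1 4, P2 5, P3 1, P4 15.
Webster: P1 5, P2 5, P3 1, P4 14.
P1 gets 4 under Jefferson and 5 under Webster.

4 and 5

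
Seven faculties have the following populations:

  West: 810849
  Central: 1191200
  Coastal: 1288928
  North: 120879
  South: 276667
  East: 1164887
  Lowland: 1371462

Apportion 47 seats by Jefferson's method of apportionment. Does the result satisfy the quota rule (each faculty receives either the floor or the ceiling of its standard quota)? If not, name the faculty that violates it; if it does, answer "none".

Standard quotas: West 6.122, Central 8.994, Coastal 9.732, North 0.913, South 2.089, East 8.795, Lowland 10.355.
Jefferson allocation: West 6, Central 9, Coastal 10, North 0, South 2, East 9, Lowland 11.
Every allocation lies between the lower and upper quota.

none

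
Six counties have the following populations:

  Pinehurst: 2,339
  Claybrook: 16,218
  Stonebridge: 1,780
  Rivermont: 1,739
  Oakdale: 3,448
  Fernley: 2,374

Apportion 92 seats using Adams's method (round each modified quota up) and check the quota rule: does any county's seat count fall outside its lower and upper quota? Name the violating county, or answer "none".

Claybrook

Standard quotas: Pinehurst 7.713, Claybrook 53.483, Stonebridge 5.870, Rivermont 5.735, Oakdale 11.371, Fernley 7.829.
Adams allocation: Pinehurst 8, Claybrook 52, Stonebridge 6, Rivermont 6, Oakdale 12, Fernley 8.
Claybrook has quota 53.483 (lower 53, upper 54) but receives 52 — outside the quota interval.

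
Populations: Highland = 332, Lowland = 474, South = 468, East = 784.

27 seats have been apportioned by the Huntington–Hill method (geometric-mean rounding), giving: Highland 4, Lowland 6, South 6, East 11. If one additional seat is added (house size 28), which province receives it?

Highland

Priority for the next seat is population ÷ (√(s·(s+1))).
Priorities: Highland 74.237, Lowland 73.140, South 72.214, East 68.238.
Highest priority: Highland.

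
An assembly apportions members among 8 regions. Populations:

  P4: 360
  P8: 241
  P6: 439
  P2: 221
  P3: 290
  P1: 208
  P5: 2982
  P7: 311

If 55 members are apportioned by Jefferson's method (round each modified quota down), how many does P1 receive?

Standard divisor 5052/55 ≈ 91.855; standard quotas: P4 3.919, P8 2.624, P6 4.779, P2 2.406, P3 3.157, P1 2.264, P5 32.464, P7 3.386.
Rounding down gives 3, 2, 4, 2, 3, 2, 32, 3 = 51 seats, so the divisor must be adjusted.
With modified divisor 86: modified quotas P4 4.186, P8 2.802, P6 5.105, P2 2.570, P3 3.372, P1 2.419, P5 34.674, P7 3.616.
Rounding down: P4 4, P8 2, P6 5, P2 2, P3 3, P1 2, P5 34, P7 3 (total 55).
P1 receives 2.

2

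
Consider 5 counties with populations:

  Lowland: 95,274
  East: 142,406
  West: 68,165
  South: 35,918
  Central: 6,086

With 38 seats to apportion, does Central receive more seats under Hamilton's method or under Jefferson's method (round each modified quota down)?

Hamilton

Hamilton: Lowland 10, East 16, West 7, South 4, Central 1.
Jefferson: Lowland 11, East 16, West 7, South 4, Central 0.
Central gets 1 under Hamilton and 0 under Jefferson.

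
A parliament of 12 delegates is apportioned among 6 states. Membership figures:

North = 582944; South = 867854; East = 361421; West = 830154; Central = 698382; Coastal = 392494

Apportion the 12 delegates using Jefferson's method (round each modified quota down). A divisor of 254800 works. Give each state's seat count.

North 2, South 3, East 1, West 3, Central 2, Coastal 1

With modified divisor 254800: modified quotas North 2.288, South 3.406, East 1.418, West 3.258, Central 2.741, Coastal 1.540.
Rounding down: North 2, South 3, East 1, West 3, Central 2, Coastal 1 (total 12).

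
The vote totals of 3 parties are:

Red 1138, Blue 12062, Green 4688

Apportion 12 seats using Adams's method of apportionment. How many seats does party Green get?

Standard divisor 17888/12 ≈ 1490.667; standard quotas: Red 0.763, Blue 8.092, Green 3.145.
Rounding up gives 1, 9, 4 = 14 seats, so the divisor must be adjusted.
With modified divisor 1600: modified quotas Red 0.711, Blue 7.539, Green 2.930.
Rounding up: Red 1, Blue 8, Green 3 (total 12).
Green receives 3.

3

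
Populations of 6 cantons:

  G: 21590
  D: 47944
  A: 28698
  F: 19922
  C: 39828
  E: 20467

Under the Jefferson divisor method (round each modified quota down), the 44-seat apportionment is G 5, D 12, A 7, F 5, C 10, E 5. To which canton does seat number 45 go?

Priority for the next seat is population ÷ (current seats + 1).
Priorities: G 3598.333, D 3688.000, A 3587.250, F 3320.333, C 3620.727, E 3411.167.
Highest priority: D.

D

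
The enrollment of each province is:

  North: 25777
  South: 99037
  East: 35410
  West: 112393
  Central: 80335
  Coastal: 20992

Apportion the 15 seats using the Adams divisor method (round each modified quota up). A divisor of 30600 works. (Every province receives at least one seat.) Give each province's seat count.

North 1, South 4, East 2, West 4, Central 3, Coastal 1

With modified divisor 30600: modified quotas North 0.842, South 3.237, East 1.157, West 3.673, Central 2.625, Coastal 0.686.
Rounding up: North 1, South 4, East 2, West 4, Central 3, Coastal 1 (total 15).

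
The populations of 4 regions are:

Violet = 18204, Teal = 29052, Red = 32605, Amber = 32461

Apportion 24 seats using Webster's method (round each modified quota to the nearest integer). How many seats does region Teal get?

6

Standard divisor 112322/24 ≈ 4680.083; standard quotas: Violet 3.890, Teal 6.208, Red 6.967, Amber 6.936.
Rounding to the nearest integer gives Violet 4, Teal 6, Red 7, Amber 7 — total 24, matching the house size, so no adjustment is needed.
Teal receives 6.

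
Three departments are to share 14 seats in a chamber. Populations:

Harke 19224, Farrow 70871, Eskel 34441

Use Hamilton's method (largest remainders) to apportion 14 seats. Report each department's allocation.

Harke 2, Farrow 8, Eskel 4

Standard divisor: 124536 ÷ 14 ≈ 8895.429.
Standard quotas: Harke 2.1611, Farrow 7.9671, Eskel 3.8718.
Lower quotas: Harke 2, Farrow 7, Eskel 3 (sum 12, leaving 2 seats).
Remainders in descending order: Farrow 0.9671, Eskel 0.8718, Harke 0.1611.
The surplus seats go to Farrow, Eskel.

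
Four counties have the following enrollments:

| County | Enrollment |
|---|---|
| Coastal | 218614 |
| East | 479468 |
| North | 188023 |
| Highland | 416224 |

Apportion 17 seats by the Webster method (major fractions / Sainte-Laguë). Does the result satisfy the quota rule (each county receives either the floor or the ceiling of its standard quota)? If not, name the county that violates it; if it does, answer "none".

Standard quotas: Coastal 2.854, East 6.259, North 2.454, Highland 5.433.
Webster allocation: Coastal 3, East 6, North 2, Highland 6.
Every allocation lies between the lower and upper quota.

none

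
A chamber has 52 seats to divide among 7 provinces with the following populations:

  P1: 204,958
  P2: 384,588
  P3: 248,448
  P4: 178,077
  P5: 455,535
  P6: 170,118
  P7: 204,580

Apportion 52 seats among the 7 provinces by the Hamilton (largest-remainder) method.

Standard divisor: 1846304 ÷ 52 ≈ 35505.846.
Standard quotas: P1 5.7725, P2 10.8317, P3 6.9974, P4 5.0154, P5 12.8299, P6 4.7913, P7 5.7619.
Lower quotas: P1 5, P2 10, P3 6, P4 5, P5 12, P6 4, P7 5 (sum 47, leaving 5 seats).
Remainders in descending order: P3 0.9974, P2 0.8317, P5 0.8299, P6 0.7913, P1 0.7725, P7 0.7619, P4 0.0154.
The surplus seats go to P3, P2, P5, P6, P1.

P1 6; P2 11; P3 7; P4 5; P5 13; P6 5; P7 5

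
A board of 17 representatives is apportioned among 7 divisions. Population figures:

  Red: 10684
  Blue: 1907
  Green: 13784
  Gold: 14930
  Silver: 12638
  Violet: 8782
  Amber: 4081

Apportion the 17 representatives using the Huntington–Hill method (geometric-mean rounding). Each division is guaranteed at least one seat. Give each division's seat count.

With divisor 4145: modified quotas Red 2.578, Blue 0.460, Green 3.325, Gold 3.602, Silver 3.049, Violet 2.119, Amber 0.985.
Geometric-mean thresholds: Red √(2·3)=2.449, Blue (min 1), Green √(3·4)=3.464, Gold √(3·4)=3.464, Silver √(3·4)=3.464, Violet √(2·3)=2.449, Amber (min 1).
Each quota rounded against its threshold gives Red 3, Blue 1, Green 3, Gold 4, Silver 3, Violet 2, Amber 1 (total 17).

Red 3, Blue 1, Green 3, Gold 4, Silver 3, Violet 2, Amber 1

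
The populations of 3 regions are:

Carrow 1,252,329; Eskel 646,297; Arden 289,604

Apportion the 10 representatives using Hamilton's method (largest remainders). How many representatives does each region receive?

Carrow 6, Eskel 3, Arden 1

The standard divisor is 2188230/10 = 218823.
Standard quotas: Carrow 5.7230, Eskel 2.9535, Arden 1.3235.
Lower quotas: Carrow 5, Eskel 2, Arden 1 (sum 8, leaving 2 seats).
Remainders in descending order: Eskel 0.9535, Carrow 0.7230, Arden 0.3235.
Largest remainders: Eskel, Carrow receive the extra seats.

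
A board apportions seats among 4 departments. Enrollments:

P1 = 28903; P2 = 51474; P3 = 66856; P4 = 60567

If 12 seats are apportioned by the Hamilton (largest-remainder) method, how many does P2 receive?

3

Standard divisor: 207800 ÷ 12 ≈ 17316.667.
Standard quotas: P1 1.6691, P2 2.9725, P3 3.8608, P4 3.4976.
Lower quotas: P1 1, P2 2, P3 3, P4 3 (sum 9, leaving 3 seats).
Remainders in descending order: P2 0.9725, P3 0.8608, P1 0.6691, P4 0.4976.
Largest remainders: P2, P3, P1 receive the extra seats.
P2 receives 3.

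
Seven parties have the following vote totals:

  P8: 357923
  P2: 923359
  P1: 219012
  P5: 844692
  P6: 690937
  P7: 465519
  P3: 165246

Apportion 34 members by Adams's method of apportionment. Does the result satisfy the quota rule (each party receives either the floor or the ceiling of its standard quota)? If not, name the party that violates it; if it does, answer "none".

Standard quotas: P8 3.319, P2 8.562, P1 2.031, P5 7.833, P6 6.407, P7 4.317, P3 1.532.
Adams allocation: P8 4, P2 8, P1 2, P5 8, P6 6, P7 4, P3 2.
Every allocation lies between the lower and upper quota.

none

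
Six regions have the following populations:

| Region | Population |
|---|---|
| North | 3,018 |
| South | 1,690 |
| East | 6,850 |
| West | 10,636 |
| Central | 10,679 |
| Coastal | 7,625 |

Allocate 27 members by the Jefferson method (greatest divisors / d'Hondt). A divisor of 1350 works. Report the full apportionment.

With modified divisor 1350: modified quotas North 2.236, South 1.252, East 5.074, West 7.879, Central 7.910, Coastal 5.648.
Rounding down: North 2, South 1, East 5, West 7, Central 7, Coastal 5 (total 27).

North=2, South=1, East=5, West=7, Central=7, Coastal=5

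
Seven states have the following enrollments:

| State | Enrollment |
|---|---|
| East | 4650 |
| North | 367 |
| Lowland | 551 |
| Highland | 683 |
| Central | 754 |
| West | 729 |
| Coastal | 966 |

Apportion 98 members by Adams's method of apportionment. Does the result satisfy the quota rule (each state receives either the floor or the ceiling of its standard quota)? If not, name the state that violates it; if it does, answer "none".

Standard quotas: East 52.379, North 4.134, Lowland 6.207, Highland 7.694, Central 8.493, West 8.212, Coastal 10.881.
Adams allocation: East 51, North 4, Lowland 7, Highland 8, Central 9, West 8, Coastal 11.
East has quota 52.379 (lower 52, upper 53) but receives 51 — outside the quota interval.

East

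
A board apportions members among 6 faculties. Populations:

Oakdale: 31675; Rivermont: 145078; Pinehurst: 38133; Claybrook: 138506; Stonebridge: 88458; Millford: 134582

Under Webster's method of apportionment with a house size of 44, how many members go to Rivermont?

Standard divisor 576432/44 ≈ 13100.727; standard quotas: Oakdale 2.418, Rivermont 11.074, Pinehurst 2.911, Claybrook 10.572, Stonebridge 6.752, Millford 10.273.
Rounding to the nearest integer gives Oakdale 2, Rivermont 11, Pinehurst 3, Claybrook 11, Stonebridge 7, Millford 10 — total 44, matching the house size, so no adjustment is needed.
Rivermont receives 11.

11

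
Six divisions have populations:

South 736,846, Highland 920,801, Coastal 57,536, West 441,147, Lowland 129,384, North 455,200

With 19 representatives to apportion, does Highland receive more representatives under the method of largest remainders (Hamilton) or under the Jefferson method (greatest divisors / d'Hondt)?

Hamilton: South 5, Highland 6, Coastal 1, West 3, Lowland 1, North 3.
Jefferson: South 5, Highland 7, Coastal 0, West 3, Lowland 1, North 3.
Highland gets 6 under Hamilton and 7 under Jefferson.

Jefferson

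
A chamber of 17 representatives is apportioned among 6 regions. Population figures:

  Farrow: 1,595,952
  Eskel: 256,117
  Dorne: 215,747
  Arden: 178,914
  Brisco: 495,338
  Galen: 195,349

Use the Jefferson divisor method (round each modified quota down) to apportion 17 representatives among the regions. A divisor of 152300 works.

With modified divisor 152300: modified quotas Farrow 10.479, Eskel 1.682, Dorne 1.417, Arden 1.175, Brisco 3.252, Galen 1.283.
Rounding down: Farrow 10, Eskel 1, Dorne 1, Arden 1, Brisco 3, Galen 1 (total 17).

Farrow 10; Eskel 1; Dorne 1; Arden 1; Brisco 3; Galen 1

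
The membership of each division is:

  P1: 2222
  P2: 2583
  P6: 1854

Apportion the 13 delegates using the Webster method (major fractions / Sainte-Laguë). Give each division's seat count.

P1=4, P2=5, P6=4

Standard divisor 6659/13 ≈ 512.231; standard quotas: P1 4.338, P2 5.043, P6 3.619.
Rounding to the nearest integer gives P1 4, P2 5, P6 4 — total 13, matching the house size, so no adjustment is needed.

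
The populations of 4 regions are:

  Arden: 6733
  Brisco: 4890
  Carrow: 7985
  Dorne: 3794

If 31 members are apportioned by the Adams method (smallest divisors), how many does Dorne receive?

Standard divisor 23402/31 ≈ 754.903; standard quotas: Arden 8.919, Brisco 6.478, Carrow 10.578, Dorne 5.026.
Rounding up gives 9, 7, 11, 6 = 33 seats, so the divisor must be adjusted.
With modified divisor 810: modified quotas Arden 8.312, Brisco 6.037, Carrow 9.858, Dorne 4.684.
Rounding up: Arden 9, Brisco 7, Carrow 10, Dorne 5 (total 31).
Dorne receives 5.

5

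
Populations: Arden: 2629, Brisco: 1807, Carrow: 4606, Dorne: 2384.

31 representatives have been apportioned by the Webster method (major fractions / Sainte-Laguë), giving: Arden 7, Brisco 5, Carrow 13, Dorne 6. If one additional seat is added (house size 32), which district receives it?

Dorne

Priority for the next seat is population ÷ (current seats + 0.5).
Priorities: Arden 350.533, Brisco 328.545, Carrow 341.185, Dorne 366.769.
Highest priority: Dorne.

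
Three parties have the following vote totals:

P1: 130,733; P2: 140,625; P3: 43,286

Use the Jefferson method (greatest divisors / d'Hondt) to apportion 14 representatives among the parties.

Standard divisor 314644/14 ≈ 22474.571; standard quotas: P1 5.817, P2 6.257, P3 1.926.
Rounding down gives 5, 6, 1 = 12 seats, so the divisor must be adjusted.
With modified divisor 20900: modified quotas P1 6.255, P2 6.728, P3 2.071.
Rounding down: P1 6, P2 6, P3 2 (total 14).

P1=6, P2=6, P3=2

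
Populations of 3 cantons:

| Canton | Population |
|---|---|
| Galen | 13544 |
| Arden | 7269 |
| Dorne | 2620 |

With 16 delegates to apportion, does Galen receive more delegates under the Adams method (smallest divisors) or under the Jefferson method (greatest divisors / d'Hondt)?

Jefferson

Adams: Galen 9, Arden 5, Dorne 2.
Jefferson: Galen 10, Arden 5, Dorne 1.
Galen gets 9 under Adams and 10 under Jefferson.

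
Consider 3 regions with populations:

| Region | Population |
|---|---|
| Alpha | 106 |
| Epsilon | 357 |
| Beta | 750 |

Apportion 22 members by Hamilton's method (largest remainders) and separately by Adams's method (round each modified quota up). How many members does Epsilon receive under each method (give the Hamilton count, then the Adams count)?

Hamilton: Alpha 2, Epsilon 6, Beta 14.
Adams: Alpha 2, Epsilon 7, Beta 13.
Epsilon gets 6 under Hamilton and 7 under Adams.

6 and 7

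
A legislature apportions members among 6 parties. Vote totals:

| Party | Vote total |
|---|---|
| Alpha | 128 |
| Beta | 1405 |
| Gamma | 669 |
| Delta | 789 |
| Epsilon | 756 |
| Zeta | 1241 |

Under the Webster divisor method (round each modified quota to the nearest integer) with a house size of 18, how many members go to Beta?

5

Standard divisor 4988/18 ≈ 277.111; standard quotas: Alpha 0.462, Beta 5.070, Gamma 2.414, Delta 2.847, Epsilon 2.728, Zeta 4.478.
Rounding to the nearest integer gives 0, 5, 2, 3, 3, 4 = 17 seats, so the divisor must be adjusted.
With modified divisor 270: modified quotas Alpha 0.474, Beta 5.204, Gamma 2.478, Delta 2.922, Epsilon 2.800, Zeta 4.596.
Rounding to the nearest integer: Alpha 0, Beta 5, Gamma 2, Delta 3, Epsilon 3, Zeta 5 (total 18).
Beta receives 5.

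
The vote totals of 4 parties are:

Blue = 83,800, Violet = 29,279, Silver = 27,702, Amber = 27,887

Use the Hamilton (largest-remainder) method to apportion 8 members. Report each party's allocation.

Blue: 4; Violet: 2; Silver: 1; Amber: 1

Total 168668; standard divisor 168668/8 ≈ 21083.5.
Standard quotas: Blue 3.9747, Violet 1.3887, Silver 1.3139, Amber 1.3227.
Lower quotas: Blue 3, Violet 1, Silver 1, Amber 1 (sum 6, leaving 2 seats).
Remainders in descending order: Blue 0.9747, Violet 0.3887, Amber 0.3227, Silver 0.3139.
The surplus seats go to Blue, Violet.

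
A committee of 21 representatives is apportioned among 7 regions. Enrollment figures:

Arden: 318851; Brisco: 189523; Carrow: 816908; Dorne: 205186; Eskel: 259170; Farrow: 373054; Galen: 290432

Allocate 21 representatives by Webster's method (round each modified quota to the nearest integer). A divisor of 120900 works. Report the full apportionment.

Arden=3, Brisco=2, Carrow=7, Dorne=2, Eskel=2, Farrow=3, Galen=2

With modified divisor 120900: modified quotas Arden 2.637, Brisco 1.568, Carrow 6.757, Dorne 1.697, Eskel 2.144, Farrow 3.086, Galen 2.402.
Rounding to the nearest integer: Arden 3, Brisco 2, Carrow 7, Dorne 2, Eskel 2, Farrow 3, Galen 2 (total 21).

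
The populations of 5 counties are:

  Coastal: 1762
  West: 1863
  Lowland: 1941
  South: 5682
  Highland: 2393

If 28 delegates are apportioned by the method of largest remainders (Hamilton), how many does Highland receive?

Total 13641; standard divisor 13641/28 ≈ 487.179.
Standard quotas: Coastal 3.6167, West 3.8241, Lowland 3.9842, South 11.6631, Highland 4.9120.
Lower quotas: Coastal 3, West 3, Lowland 3, South 11, Highland 4 (sum 24, leaving 4 seats).
Remainders in descending order: Lowland 0.9842, Highland 0.9120, West 0.8241, South 0.6631, Coastal 0.6167.
The surplus seats go to Lowland, Highland, West, South.
Highland receives 5.

5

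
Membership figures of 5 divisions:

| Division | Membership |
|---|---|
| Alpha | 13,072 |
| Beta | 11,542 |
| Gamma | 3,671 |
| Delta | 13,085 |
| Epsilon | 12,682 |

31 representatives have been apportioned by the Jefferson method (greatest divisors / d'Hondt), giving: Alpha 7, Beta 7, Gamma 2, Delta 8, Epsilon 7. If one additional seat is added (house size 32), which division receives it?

Alpha

Priority for the next seat is population ÷ (current seats + 1).
Priorities: Alpha 1634.000, Beta 1442.750, Gamma 1223.667, Delta 1453.889, Epsilon 1585.250.
Highest priority: Alpha.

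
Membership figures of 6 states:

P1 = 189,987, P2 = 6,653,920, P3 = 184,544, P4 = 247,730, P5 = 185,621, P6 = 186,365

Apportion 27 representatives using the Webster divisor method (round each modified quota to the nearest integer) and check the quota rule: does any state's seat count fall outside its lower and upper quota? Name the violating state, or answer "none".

P2

Standard quotas: P1 0.671, P2 23.490, P3 0.651, P4 0.875, P5 0.655, P6 0.658.
Webster allocation: P1 1, P2 22, P3 1, P4 1, P5 1, P6 1.
P2 has quota 23.490 (lower 23, upper 24) but receives 22 — outside the quota interval.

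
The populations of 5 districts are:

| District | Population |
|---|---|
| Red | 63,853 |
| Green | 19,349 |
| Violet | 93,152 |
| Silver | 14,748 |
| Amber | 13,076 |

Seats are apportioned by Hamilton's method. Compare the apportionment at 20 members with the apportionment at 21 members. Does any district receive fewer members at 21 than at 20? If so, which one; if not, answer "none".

Silver

At 20 seats: Red 6, Green 2, Violet 9, Silver 2, Amber 1.
At 21 seats: Red 7, Green 2, Violet 10, Silver 1, Amber 1.
Silver drops from 2 to 1.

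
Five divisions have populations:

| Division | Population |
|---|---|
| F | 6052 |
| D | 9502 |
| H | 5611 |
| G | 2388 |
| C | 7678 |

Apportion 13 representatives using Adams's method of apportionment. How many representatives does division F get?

Standard divisor 31231/13 ≈ 2402.385; standard quotas: F 2.519, D 3.955, H 2.336, G 0.994, C 3.196.
Rounding up gives 3, 4, 3, 1, 4 = 15 seats, so the divisor must be adjusted.
With modified divisor 2900: modified quotas F 2.087, D 3.277, H 1.935, G 0.823, C 2.648.
Rounding up: F 3, D 4, H 2, G 1, C 3 (total 13).
F receives 3.

3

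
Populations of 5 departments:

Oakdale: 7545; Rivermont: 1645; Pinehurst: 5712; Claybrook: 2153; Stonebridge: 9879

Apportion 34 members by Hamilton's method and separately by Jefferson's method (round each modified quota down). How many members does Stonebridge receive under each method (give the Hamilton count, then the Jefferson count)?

Hamilton: Oakdale 10, Rivermont 2, Pinehurst 7, Claybrook 3, Stonebridge 12.
Jefferson: Oakdale 10, Rivermont 2, Pinehurst 7, Claybrook 2, Stonebridge 13.
Stonebridge gets 12 under Hamilton and 13 under Jefferson.

12 and 13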